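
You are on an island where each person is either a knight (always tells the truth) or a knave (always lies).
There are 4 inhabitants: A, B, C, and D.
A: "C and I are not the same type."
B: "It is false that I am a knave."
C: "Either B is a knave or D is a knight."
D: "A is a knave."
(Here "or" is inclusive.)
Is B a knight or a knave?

B is a knight.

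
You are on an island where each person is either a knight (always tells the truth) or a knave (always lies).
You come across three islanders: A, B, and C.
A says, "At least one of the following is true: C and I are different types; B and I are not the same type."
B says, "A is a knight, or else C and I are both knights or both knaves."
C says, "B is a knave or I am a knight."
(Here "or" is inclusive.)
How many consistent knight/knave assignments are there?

1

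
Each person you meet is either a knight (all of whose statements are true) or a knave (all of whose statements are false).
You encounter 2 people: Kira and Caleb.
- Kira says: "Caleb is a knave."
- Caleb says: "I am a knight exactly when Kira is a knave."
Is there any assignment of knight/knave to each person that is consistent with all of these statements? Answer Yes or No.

Yes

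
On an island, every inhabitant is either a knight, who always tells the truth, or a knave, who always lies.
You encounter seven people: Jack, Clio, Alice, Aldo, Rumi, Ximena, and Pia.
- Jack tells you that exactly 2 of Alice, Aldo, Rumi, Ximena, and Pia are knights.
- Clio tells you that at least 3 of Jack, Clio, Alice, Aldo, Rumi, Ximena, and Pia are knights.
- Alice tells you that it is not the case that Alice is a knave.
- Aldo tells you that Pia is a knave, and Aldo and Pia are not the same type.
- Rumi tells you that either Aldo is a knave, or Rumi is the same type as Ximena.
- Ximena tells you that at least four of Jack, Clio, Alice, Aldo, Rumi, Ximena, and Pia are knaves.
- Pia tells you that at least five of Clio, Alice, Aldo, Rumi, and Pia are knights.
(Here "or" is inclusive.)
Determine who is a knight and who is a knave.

Jack is a knight, Clio is a knight, Alice is a knight, Aldo is a knave, Rumi is a knight, Ximena is a knave, and Pia is a knave.

Jack (knight): "exactly 2 of Alice, Aldo, Rumi, Ximena, and Pia are knights" — true. ✓
Clio is a knight, so "at least 3 of Jack, Clio, Alice, Aldo, Rumi, Ximena, and Pia are knights" must be true — and it is.
As a knight, Alice's statement "it is not the case that Alice is a knave" should be true; it is.
As a knave, Aldo's statement "Pia is a knave, and Aldo and Pia are not the same type" should be false; it is.
Rumi is a knight; "either Aldo is a knave, or Rumi is the same type as Ximena" is true, as required.
Ximena is a knave, so "at least four of Jack, Clio, Alice, Aldo, Rumi, Ximena, and Pia are knaves" must be false — and it is.
Pia is a knave, so "at least five of Clio, Alice, Aldo, Rumi, and Pia are knights" must be false — and it is.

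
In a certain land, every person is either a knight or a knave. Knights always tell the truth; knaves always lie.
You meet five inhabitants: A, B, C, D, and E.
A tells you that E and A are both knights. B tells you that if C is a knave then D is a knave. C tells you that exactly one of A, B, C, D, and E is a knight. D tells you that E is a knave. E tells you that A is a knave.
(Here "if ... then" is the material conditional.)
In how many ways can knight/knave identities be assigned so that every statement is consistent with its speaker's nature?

1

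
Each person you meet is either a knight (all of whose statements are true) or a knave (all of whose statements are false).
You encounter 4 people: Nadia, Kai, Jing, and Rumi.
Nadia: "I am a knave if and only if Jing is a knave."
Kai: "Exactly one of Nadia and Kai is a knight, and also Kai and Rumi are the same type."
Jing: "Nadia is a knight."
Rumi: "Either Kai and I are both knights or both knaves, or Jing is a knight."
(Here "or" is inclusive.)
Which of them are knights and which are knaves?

Suppose Nadia is a knave. Then Nadia's statement "I am a knave if and only if Jing is a knave" would have to be false. Checking the 8 ways to assign the others, none is consistent with every speaker.
(For instance, with Kai=knave, Jing=knight, Rumi=knight, Jing's claim "Nadia is a knight" comes out false where it would need to be true.)
So Nadia must be a knight, making "I am a knave if and only if Jing is a knave" true. Taking Nadia=knight, Kai=knave, Jing=knight, Rumi=knight, each remaining statement checks out:
  Kai (knave): "exactly one of Nadia and Kai is a knight, and also Kai and Rumi are the same type" — false. ✓
  Jing (knight): "Nadia is a knight" — true. ✓
  Rumi (knight): "either Kai and I are both knights or both knaves, or Jing is a knight" — true. ✓
This is the unique consistent assignment.

Knights: Nadia, Jing, and Rumi. Knaves: Kai.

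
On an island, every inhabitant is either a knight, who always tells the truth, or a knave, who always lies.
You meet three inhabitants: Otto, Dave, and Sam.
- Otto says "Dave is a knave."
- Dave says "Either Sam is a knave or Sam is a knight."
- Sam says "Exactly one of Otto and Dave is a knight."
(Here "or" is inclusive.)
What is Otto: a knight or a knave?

Otto is a knave.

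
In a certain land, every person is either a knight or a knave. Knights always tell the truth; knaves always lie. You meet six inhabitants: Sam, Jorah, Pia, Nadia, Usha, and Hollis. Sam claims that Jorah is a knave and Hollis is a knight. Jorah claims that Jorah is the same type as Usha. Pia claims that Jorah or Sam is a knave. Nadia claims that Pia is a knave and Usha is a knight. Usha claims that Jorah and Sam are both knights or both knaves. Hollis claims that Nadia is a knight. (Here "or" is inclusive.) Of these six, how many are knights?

The unique consistent assignment is Sam=knave, Jorah=knave, Pia=knight, Nadia=knave, Usha=knight, Hollis=knave.
That has 2 knights.

2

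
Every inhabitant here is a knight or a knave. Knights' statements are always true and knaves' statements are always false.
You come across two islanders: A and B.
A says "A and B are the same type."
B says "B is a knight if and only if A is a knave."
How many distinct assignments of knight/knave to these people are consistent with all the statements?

1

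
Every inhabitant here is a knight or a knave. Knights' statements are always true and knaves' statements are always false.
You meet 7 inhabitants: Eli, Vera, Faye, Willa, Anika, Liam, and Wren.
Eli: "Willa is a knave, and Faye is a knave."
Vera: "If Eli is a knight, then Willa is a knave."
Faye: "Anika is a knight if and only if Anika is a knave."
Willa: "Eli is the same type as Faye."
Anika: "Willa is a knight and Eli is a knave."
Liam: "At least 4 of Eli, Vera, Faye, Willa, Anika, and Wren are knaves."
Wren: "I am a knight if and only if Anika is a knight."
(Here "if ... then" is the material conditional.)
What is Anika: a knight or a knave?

Consistent assignments: {Eli=knave, Vera=knight, Faye=knave, Willa=knight, Anika=knight, Liam=knave, Wren=knight}; {Eli=knave, Vera=knight, Faye=knave, Willa=knight, Anika=knight, Liam=knave, Wren=knave}
In every consistent assignment, Anika is a knight.

Anika is a knight.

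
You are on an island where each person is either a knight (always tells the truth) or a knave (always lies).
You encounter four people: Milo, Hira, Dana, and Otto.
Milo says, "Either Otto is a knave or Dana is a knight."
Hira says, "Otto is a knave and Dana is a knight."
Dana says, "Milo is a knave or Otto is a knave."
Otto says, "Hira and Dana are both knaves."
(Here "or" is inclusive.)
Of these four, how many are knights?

3

The unique consistent assignment is Milo=knight, Hira=knight, Dana=knight, Otto=knave.
That has 3 knights.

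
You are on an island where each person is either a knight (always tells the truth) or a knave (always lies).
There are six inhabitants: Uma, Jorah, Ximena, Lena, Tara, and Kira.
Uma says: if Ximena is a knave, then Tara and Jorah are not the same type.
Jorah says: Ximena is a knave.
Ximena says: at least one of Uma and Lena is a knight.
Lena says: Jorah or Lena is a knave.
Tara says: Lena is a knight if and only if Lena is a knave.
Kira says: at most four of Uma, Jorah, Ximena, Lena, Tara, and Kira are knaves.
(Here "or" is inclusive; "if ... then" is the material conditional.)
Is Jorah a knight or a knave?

Jorah is a knave.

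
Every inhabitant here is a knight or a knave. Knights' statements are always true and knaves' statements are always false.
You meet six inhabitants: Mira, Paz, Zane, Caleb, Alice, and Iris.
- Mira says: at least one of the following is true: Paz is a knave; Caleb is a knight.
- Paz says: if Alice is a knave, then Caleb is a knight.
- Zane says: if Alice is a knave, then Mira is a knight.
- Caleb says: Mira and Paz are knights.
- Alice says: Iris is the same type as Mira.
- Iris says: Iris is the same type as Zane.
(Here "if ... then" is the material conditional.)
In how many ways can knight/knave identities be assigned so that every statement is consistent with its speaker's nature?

4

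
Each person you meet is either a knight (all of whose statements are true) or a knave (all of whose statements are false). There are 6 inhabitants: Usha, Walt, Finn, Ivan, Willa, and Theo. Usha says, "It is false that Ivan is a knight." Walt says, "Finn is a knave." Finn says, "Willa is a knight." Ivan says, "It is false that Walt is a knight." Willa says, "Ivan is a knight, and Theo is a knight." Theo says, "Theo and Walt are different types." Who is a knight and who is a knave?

Usha is a knave, Walt is a knave, Finn is a knight, Ivan is a knight, Willa is a knight, and Theo is a knight.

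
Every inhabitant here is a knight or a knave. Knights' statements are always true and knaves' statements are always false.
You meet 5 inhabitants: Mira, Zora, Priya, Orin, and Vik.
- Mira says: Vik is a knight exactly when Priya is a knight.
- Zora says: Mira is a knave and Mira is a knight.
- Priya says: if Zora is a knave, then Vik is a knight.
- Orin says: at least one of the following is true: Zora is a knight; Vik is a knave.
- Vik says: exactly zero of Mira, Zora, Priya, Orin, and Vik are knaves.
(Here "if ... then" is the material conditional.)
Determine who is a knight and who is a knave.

Knights: Mira and Orin. Knaves: Zora, Priya, and Vik.

Mira is a knight, so "Vik is a knight exactly when Priya is a knight" must be True — and it is.
Zora is a knave; "Mira is a knave and Mira is a knight" is False, as required.
As a knave, Priya's statement "if Zora is a knave, then Vik is a knight" should be False; it is.
Since Orin is a knight, "at least one of the following is true: Zora is a knight; Vik is a knave" needs to be True, which holds.
Vik (knave): "exactly zero of Mira, Zora, Priya, Orin, and Vik are knaves" — False. ✓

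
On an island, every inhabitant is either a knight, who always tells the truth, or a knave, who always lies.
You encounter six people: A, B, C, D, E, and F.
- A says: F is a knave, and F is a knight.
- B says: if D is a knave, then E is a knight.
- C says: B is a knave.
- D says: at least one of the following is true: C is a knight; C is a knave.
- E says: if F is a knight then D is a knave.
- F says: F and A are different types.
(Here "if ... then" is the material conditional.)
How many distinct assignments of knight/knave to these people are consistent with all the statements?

2

Consistent assignments:
  A=knave, B=knight, C=knave, D=knight, E=knight, F=knave
  A=knave, B=knight, C=knave, D=knight, E=knave, F=knight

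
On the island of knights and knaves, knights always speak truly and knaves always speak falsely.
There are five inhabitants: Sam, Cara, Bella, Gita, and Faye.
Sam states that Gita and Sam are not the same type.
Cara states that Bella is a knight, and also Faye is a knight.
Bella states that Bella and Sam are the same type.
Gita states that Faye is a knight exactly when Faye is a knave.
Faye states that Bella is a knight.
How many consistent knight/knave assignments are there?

Consistent assignments:
  Sam=knight, Cara=knight, Bella=knight, Gita=knave, Faye=knight
  Sam=knight, Cara=knave, Bella=knave, Gita=knave, Faye=knave

2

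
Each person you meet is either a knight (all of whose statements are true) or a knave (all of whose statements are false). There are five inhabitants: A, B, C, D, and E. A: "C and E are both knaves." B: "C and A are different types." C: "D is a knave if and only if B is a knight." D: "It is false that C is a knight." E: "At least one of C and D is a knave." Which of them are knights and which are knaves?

Knights: B, C, and E. Knaves: A and D.

As a knave, A's statement "C and E are both knaves" should be false; it is.
As a knight, B's statement "C and A are different types" should be True; it is.
C is a knight, so "D is a knave if and only if B is a knight" must be True — and it is.
D is a knave, and the claim "it is false that C is a knight" is indeed false.
As a knight, E's statement "at least one of C and D is a knave" should be True; it is.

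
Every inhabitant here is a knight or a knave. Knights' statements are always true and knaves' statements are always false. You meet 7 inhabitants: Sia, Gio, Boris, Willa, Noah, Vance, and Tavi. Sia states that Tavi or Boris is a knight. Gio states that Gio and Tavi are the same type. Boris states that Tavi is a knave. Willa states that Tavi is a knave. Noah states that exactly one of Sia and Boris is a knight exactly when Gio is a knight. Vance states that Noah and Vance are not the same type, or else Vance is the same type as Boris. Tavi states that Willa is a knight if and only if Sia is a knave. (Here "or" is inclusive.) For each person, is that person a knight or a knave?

Sia is a knight, and the claim "Tavi or Boris is a knight" is indeed true.
Gio is a knave; "Gio and Tavi are the same type" is False, as required.
Boris (knave): "Tavi is a knave" — False. ✓
As a knave, Willa's statement "Tavi is a knave" should be False; it is.
Since Noah is a knave, "exactly one of Sia and Boris is a knight exactly when Gio is a knight" needs to be False, which holds.
Vance (knight): "Noah and Vance are not the same type, or else Vance is the same type as Boris" — true. ✓
Tavi is a knight, so "Willa is a knight if and only if Sia is a knave" must be true — and it is.

Knights: Sia, Vance, and Tavi. Knaves: Gio, Boris, Willa, and Noah.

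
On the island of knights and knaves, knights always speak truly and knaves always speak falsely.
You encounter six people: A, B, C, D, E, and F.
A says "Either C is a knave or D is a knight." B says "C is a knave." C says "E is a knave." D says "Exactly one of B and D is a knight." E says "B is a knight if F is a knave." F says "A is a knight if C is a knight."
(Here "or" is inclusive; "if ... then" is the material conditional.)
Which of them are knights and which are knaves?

A is a knave, so "either C is a knave or D is a knight" must be False — and it is.
B is a knave, so "C is a knave" must be False — and it is.
C is a knight, so "E is a knave" must be true — and it is.
Since D is a knave, "exactly one of B and D is a knight" needs to be False, which holds.
E (knave): "B is a knight if F is a knave" — False. ✓
F (knave): "A is a knight if C is a knight" — False. ✓

A is a knave, B is a knave, C is a knight, D is a knave, E is a knave, and F is a knave.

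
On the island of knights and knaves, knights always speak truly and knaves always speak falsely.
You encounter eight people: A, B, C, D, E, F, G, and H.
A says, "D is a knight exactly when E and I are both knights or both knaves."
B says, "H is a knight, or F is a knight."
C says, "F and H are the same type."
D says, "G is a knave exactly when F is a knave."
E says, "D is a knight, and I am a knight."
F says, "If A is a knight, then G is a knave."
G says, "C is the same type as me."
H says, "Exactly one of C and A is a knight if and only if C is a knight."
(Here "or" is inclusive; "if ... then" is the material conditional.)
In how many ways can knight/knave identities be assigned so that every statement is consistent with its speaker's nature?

3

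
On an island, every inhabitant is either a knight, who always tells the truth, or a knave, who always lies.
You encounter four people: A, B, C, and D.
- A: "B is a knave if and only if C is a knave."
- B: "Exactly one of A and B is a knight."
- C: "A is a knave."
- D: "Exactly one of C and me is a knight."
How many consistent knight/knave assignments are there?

0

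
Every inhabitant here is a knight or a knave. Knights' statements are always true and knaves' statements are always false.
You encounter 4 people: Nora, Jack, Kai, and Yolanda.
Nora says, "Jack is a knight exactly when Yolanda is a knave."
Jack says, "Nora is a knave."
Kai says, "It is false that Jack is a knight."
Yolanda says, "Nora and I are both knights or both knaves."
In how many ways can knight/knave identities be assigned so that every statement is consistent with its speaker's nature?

1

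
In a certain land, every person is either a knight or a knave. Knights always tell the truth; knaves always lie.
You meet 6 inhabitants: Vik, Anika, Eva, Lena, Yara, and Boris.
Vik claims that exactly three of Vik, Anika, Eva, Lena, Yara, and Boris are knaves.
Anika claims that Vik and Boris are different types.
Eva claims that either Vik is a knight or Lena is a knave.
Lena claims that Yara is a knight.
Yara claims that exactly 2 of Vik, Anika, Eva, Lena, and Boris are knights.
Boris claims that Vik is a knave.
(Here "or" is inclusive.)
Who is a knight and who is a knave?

Vik is a knight, Anika is a knight, Eva is a knight, Lena is a knave, Yara is a knave, and Boris is a knave.

As a knight, Vik's statement "exactly three of Vik, Anika, Eva, Lena, Yara, and Boris are knaves" should be true; it is.
Anika is a knight; "Vik and Boris are different types" is true, as required.
Eva is a knight; "either Vik is a knight or Lena is a knave" is true, as required.
Lena is a knave, so "Yara is a knight" must be False — and it is.
Yara is a knave, and the claim "exactly 2 of Vik, Anika, Eva, Lena, and Boris are knights" is indeed False.
As a knave, Boris's statement "Vik is a knave" should be False; it is.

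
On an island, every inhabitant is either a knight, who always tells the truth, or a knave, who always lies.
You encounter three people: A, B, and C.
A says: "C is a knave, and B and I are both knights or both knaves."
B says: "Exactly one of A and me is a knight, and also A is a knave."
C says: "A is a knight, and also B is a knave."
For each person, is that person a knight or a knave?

As a knave, A's statement "C is a knave, and B and I are both knights or both knaves" should be False; it is.
B (knight): "exactly one of A and me is a knight, and also A is a knave" — true. ✓
C is a knave, and the claim "A is a knight, and also B is a knave" is indeed False.

Knights: B. Knaves: A and C.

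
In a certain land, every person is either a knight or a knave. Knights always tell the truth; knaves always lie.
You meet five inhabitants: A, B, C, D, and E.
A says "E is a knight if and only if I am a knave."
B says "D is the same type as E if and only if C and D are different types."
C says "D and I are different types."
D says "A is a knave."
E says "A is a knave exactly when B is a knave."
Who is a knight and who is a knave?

A is a knight; "E is a knight if and only if I am a knave" is True, as required.
B (knave): "D is the same type as E if and only if C and D are different types" — false. ✓
C is a knave; "D and I are different types" is false, as required.
D is a knave, and the claim "A is a knave" is indeed false.
E is a knave; "A is a knave exactly when B is a knave" is false, as required.

Knights: A. Knaves: B, C, D, and E.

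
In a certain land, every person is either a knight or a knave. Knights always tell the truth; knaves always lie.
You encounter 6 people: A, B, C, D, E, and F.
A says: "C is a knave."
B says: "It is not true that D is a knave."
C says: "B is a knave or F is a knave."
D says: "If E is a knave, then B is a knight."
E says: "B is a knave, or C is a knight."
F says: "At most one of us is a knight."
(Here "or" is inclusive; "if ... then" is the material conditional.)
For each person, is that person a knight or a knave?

A is a knave, B is a knight, C is a knight, D is a knight, E is a knight, and F is a knave.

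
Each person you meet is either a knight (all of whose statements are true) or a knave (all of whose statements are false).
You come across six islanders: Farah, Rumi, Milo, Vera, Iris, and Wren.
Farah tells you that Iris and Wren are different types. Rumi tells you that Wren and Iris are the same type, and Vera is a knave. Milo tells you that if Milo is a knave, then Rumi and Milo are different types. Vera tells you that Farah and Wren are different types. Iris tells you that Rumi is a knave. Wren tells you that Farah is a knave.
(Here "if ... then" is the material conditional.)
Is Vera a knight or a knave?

Vera is a knight.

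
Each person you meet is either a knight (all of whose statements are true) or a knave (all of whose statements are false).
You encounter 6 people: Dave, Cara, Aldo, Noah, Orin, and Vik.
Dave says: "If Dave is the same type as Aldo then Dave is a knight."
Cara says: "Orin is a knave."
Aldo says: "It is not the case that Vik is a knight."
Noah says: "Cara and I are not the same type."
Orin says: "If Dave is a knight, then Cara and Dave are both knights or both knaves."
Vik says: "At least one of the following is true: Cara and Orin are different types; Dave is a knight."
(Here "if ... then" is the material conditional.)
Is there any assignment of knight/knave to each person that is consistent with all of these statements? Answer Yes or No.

One consistent assignment: Dave=knave, Cara=knave, Aldo=knave, Noah=knight, Orin=knight, Vik=knight.

Yes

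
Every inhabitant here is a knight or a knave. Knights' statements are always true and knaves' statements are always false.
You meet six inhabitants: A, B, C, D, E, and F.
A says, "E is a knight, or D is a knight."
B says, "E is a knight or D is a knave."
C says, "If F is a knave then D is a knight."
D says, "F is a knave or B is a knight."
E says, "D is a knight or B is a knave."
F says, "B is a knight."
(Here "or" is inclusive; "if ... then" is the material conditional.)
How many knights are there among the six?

6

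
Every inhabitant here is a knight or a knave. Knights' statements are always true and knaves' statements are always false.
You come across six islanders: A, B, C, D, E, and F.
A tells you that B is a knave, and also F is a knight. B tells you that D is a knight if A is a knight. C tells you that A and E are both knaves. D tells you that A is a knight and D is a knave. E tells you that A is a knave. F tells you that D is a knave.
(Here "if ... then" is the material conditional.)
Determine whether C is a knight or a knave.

C is a knave.

Consistent assignments: {A=knave, B=knight, C=knave, D=knave, E=knight, F=knight}
In every consistent assignment, C is a knave.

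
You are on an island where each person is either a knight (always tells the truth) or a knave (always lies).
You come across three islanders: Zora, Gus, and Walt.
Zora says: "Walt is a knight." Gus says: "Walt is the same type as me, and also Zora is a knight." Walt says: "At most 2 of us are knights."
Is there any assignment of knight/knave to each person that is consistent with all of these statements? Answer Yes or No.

Yes

One consistent assignment: Zora=knight, Gus=knave, Walt=knight.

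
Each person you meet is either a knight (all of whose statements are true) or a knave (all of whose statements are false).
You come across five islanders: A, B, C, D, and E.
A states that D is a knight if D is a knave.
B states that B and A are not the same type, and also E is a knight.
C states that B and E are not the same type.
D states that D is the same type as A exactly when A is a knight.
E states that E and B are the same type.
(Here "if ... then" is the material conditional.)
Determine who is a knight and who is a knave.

A is a knave, B is a knight, C is a knave, D is a knave, and E is a knight.

Suppose A is a knight. Then A's statement "D is a knight if D is a knave" would have to be true. Checking the 16 ways to assign the others, none is consistent with every speaker.
(For instance, with B=knight, C=knave, D=knave, E=knight, A's claim "D is a knight if D is a knave" comes out false where it would need to be true.)
So A must be a knave, making "D is a knight if D is a knave" false. Taking A=knave, B=knight, C=knave, D=knave, E=knight, each remaining statement checks out:
  B (knight): "B and A are not the same type, and also E is a knight" — true. ✓
  C (knave): "B and E are not the same type" — false. ✓
  D (knave): "D is the same type as A exactly when A is a knight" — false. ✓
  E (knight): "E and B are the same type" — true. ✓
This is the unique consistent assignment.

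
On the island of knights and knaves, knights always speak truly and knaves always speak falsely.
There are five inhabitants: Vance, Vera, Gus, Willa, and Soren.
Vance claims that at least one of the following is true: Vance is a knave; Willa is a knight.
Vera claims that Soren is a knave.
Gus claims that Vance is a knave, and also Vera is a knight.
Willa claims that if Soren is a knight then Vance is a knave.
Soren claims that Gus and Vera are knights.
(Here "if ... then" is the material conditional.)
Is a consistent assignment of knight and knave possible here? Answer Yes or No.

Yes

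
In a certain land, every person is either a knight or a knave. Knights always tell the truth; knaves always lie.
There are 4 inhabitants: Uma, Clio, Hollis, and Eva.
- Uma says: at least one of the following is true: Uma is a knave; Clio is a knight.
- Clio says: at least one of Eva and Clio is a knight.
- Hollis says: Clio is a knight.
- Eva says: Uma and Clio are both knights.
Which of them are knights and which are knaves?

Uma is a knight, Clio is a knight, Hollis is a knight, and Eva is a knight.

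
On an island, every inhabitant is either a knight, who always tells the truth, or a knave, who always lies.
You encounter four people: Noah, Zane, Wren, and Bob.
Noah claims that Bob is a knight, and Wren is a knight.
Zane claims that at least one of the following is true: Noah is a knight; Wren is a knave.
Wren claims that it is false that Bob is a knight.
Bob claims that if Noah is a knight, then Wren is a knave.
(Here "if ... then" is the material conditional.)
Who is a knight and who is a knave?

Noah is a knave, Zane is a knight, Wren is a knave, and Bob is a knight.

Suppose Noah is a knight. Then Noah's statement "Bob is a knight, and Wren is a knight" would have to be true. Checking the 8 ways to assign the others, none is consistent with every speaker.
(For instance, with Zane=knight, Wren=knave, Bob=knight, Noah's claim "Bob is a knight, and Wren is a knight" comes out false where it would need to be true.)
So Noah must be a knave, making "Bob is a knight, and Wren is a knight" false. Taking Noah=knave, Zane=knight, Wren=knave, Bob=knight, each remaining statement checks out:
  Zane (knight): "at least one of the following is true: Noah is a knight; Wren is a knave" — true. ✓
  Wren (knave): "it is false that Bob is a knight" — false. ✓
  Bob (knight): "if Noah is a knight, then Wren is a knave" — true. ✓
This is the unique consistent assignment.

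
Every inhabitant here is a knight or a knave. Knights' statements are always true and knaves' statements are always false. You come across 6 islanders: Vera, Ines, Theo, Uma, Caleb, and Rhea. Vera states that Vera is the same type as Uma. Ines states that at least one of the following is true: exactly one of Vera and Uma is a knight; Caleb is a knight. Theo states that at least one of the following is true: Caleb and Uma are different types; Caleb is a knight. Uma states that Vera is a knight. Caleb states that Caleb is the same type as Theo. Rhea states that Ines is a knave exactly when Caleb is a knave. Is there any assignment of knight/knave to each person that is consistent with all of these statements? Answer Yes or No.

Yes

One consistent assignment: Vera=knight, Ines=knight, Theo=knight, Uma=knight, Caleb=knight, Rhea=knight.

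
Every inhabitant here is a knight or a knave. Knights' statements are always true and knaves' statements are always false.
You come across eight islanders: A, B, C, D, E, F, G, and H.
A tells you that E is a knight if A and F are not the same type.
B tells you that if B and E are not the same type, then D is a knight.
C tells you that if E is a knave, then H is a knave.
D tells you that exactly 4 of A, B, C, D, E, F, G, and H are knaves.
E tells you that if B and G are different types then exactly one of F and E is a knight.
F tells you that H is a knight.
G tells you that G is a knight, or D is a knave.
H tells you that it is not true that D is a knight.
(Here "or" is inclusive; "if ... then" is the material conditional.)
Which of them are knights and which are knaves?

A is a knight, and the claim "E is a knight if A and F are not the same type" is indeed True.
B (knight): "if B and E are not the same type, then D is a knight" — True. ✓
C (knight): "if E is a knave, then H is a knave" — True. ✓
Since D is a knave, "exactly 4 of A, B, C, D, E, F, G, and H are knaves" needs to be false, which holds.
Since E is a knight, "if B and G are different types then exactly one of F and E is a knight" needs to be True, which holds.
Since F is a knight, "H is a knight" needs to be True, which holds.
G is a knight; "G is a knight, or D is a knave" is True, as required.
As a knight, H's statement "it is not true that D is a knight" should be True; it is.

A is a knight, B is a knight, C is a knight, D is a knave, E is a knight, F is a knight, G is a knight, and H is a knight.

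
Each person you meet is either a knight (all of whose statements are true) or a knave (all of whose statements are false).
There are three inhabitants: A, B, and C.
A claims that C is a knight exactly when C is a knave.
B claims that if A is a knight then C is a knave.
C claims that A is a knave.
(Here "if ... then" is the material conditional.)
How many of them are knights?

2

The unique consistent assignment is A=knave, B=knight, C=knight.
That has 2 knights.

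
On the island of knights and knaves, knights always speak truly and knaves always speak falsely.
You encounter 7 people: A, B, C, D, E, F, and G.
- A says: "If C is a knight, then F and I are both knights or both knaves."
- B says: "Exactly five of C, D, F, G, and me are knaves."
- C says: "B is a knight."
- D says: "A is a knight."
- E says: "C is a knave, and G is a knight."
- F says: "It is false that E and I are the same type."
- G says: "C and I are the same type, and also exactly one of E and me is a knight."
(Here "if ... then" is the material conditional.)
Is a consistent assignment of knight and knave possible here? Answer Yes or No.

Yes

One consistent assignment: A=knight, B=knave, C=knave, D=knight, E=knave, F=knight, G=knave.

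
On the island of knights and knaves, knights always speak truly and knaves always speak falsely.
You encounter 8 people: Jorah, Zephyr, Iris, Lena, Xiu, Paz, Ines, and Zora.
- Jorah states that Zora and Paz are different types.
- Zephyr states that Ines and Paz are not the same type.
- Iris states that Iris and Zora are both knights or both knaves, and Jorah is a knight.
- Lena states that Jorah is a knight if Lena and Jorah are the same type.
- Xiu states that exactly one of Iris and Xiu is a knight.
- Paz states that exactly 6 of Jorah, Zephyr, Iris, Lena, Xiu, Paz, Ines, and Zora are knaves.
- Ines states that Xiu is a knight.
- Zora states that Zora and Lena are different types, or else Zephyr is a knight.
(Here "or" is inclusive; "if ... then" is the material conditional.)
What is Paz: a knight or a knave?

Paz is a knave.

Consistent assignments: {Jorah=knight, Zephyr=knight, Iris=knave, Lena=knight, Xiu=knight, Paz=knave, Ines=knight, Zora=knight}; {Jorah=knave, Zephyr=knave, Iris=knave, Lena=knave, Xiu=knave, Paz=knave, Ines=knave, Zora=knave}
In every consistent assignment, Paz is a knave.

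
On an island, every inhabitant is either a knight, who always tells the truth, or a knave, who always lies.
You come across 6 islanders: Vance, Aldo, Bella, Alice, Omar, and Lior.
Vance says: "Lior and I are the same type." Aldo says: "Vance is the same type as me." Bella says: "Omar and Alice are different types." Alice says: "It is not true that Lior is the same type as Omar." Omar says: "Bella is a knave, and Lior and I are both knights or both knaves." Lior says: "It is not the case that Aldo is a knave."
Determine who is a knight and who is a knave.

Knights: Vance, Aldo, Bella, Alice, and Lior. Knaves: Omar.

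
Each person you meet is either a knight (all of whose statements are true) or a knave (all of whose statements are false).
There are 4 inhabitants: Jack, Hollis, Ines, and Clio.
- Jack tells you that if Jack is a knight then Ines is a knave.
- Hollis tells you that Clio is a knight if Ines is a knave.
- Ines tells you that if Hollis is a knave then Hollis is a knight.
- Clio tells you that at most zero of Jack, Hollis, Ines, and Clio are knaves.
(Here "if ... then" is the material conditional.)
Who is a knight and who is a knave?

Jack is a knight, Hollis is a knave, Ines is a knave, and Clio is a knave.

Since Jack is a knight, "if Jack is a knight then Ines is a knave" needs to be true, which holds.
Hollis is a knave, so "Clio is a knight if Ines is a knave" must be false — and it is.
Ines is a knave; "if Hollis is a knave then Hollis is a knight" is false, as required.
Clio is a knave, so "at most zero of Jack, Hollis, Ines, and Clio are knaves" must be false — and it is.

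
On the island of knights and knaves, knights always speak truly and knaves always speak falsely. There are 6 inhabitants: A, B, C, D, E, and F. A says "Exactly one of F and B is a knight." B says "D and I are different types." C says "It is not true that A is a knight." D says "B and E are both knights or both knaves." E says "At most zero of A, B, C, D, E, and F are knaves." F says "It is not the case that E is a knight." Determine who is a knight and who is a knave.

A is a knave, B is a knight, C is a knight, D is a knave, E is a knave, and F is a knight.

Since A is a knave, "exactly one of F and B is a knight" needs to be False, which holds.
Since B is a knight, "D and I are different types" needs to be true, which holds.
C is a knight, and the claim "it is not true that A is a knight" is indeed true.
D is a knave, and the claim "B and E are both knights or both knaves" is indeed False.
E is a knave, so "at most zero of A, B, C, D, E, and F are knaves" must be False — and it is.
F is a knight, so "it is not the case that E is a knight" must be true — and it is.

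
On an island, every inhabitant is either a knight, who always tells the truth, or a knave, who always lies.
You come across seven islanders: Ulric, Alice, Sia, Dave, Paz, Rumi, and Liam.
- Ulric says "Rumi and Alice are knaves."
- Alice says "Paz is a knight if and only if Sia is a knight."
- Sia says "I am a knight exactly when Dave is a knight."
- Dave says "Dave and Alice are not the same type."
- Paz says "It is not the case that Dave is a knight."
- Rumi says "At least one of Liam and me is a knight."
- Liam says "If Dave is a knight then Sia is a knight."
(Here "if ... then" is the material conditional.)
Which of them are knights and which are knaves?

Since Ulric is a knave, "Rumi and Alice are knaves" needs to be false, which holds.
Alice is a knave, and the claim "Paz is a knight if and only if Sia is a knight" is indeed false.
Since Sia is a knight, "I am a knight exactly when Dave is a knight" needs to be true, which holds.
Since Dave is a knight, "Dave and Alice are not the same type" needs to be true, which holds.
Since Paz is a knave, "it is not the case that Dave is a knight" needs to be false, which holds.
Rumi is a knight, so "at least one of Liam and me is a knight" must be true — and it is.
As a knight, Liam's statement "if Dave is a knight then Sia is a knight" should be true; it is.

Knights: Sia, Dave, Rumi, and Liam. Knaves: Ulric, Alice, and Paz.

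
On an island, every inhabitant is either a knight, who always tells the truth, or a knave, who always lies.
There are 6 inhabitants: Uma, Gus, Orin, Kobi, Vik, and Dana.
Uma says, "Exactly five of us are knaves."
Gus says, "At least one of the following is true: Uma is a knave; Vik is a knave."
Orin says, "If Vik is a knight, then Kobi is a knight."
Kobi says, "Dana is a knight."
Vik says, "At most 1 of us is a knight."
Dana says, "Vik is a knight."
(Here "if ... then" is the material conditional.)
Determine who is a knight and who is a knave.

Knights: Gus and Orin. Knaves: Uma, Kobi, Vik, and Dana.

Uma (knave): "exactly five of us are knaves" — false. ✓
Gus is a knight, so "at least one of the following is true: Uma is a knave; Vik is a knave" must be true — and it is.
Orin (knight): "if Vik is a knight, then Kobi is a knight" — true. ✓
Kobi (knave): "Dana is a knight" — false. ✓
Vik is a knave, and the claim "at most 1 of us is a knight" is indeed false.
Dana is a knave, and the claim "Vik is a knight" is indeed false.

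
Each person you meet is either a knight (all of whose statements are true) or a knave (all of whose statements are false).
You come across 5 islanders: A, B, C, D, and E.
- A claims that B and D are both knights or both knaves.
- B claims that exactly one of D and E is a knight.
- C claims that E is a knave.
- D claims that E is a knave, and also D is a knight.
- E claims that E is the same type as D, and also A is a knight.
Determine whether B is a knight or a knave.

B is a knight.

Consistent assignments: {A=knight, B=knight, C=knight, D=knight, E=knave}
In every consistent assignment, B is a knight.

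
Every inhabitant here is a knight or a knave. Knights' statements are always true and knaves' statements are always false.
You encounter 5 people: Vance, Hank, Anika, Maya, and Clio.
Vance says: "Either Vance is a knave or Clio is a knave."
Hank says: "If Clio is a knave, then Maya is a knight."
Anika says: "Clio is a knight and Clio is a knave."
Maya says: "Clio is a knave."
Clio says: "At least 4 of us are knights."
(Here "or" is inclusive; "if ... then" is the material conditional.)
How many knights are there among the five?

3

The unique consistent assignment is Vance=knight, Hank=knight, Anika=knave, Maya=knight, Clio=knave.
That has 3 knights.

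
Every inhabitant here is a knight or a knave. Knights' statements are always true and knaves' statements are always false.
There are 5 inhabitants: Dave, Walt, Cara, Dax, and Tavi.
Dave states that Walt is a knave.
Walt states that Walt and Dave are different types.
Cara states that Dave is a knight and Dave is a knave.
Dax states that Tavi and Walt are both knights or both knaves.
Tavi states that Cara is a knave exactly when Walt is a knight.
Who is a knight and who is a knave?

Knights: Walt, Dax, and Tavi. Knaves: Dave and Cara.

As a knave, Dave's statement "Walt is a knave" should be false; it is.
Since Walt is a knight, "Walt and Dave are different types" needs to be true, which holds.
Cara is a knave, so "Dave is a knight and Dave is a knave" must be false — and it is.
Since Dax is a knight, "Tavi and Walt are both knights or both knaves" needs to be true, which holds.
As a knight, Tavi's statement "Cara is a knave exactly when Walt is a knight" should be true; it is.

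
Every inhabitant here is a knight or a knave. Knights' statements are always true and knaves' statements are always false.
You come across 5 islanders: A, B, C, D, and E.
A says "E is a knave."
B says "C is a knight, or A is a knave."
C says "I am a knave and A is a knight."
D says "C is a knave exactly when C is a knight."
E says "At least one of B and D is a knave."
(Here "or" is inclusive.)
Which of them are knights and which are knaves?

Suppose A is a knight. Then A's statement "E is a knave" would have to be true. Checking the 16 ways to assign the others, none is consistent with every speaker.
(For instance, with B=knight, C=knave, D=knave, E=knight, A's claim "E is a knave" comes out false where it would need to be true.)
So A must be a knave, making "E is a knave" false. Taking A=knave, B=knight, C=knave, D=knave, E=knight, each remaining statement checks out:
  B (knight): "C is a knight, or A is a knave" — true. ✓
  C (knave): "I am a knave and A is a knight" — false. ✓
  D (knave): "C is a knave exactly when C is a knight" — false. ✓
  E (knight): "at least one of B and D is a knave" — true. ✓
This is the unique consistent assignment.

A is a knave, B is a knight, C is a knave, D is a knave, and E is a knight.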